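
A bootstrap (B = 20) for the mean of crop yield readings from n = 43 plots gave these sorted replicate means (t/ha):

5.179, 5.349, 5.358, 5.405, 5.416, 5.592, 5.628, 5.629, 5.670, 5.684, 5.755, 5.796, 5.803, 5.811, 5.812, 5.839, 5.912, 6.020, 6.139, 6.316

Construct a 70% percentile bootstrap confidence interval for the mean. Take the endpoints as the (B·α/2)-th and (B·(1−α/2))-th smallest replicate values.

α = 0.30; lower rank = 20 × 0.150 = 3; upper rank = 20 × 0.850 = 17.
The 3rd smallest replicate is 5.358; the 17th is 5.912.

(5.358, 5.912)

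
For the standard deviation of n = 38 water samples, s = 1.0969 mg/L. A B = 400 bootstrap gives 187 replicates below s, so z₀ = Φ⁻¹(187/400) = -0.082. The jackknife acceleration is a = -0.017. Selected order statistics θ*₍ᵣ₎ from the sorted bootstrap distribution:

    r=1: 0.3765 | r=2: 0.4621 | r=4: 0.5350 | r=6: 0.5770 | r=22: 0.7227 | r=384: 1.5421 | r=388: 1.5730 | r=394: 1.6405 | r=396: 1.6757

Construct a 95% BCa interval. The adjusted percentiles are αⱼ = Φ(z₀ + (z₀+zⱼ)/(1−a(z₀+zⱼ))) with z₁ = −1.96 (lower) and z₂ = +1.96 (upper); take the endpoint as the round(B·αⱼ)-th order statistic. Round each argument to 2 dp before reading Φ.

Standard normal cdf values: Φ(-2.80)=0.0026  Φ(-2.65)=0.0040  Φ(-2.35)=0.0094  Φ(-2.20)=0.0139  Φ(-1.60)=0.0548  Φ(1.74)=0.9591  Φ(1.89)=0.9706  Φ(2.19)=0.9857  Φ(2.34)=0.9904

Lower: z₀ + z₁ = -0.082 + (-1.960) = -2.042; 1 − a(z₀+z₁) = 1 − (-0.017)(-2.042) = 0.9653; argument = -0.082 + (-2.042)/0.9653 = -2.1974 → -2.20.
α₁ = Φ(-2.20) = 0.0139; rank = round(400 × 0.0139) = 6; θ*₍6₎ = 0.5770.
Upper: z₀ + z₂ = 1.878; 1 − a(z₀+z₂) = 1.0319; argument = 1.7379 → 1.74; α₂ = 0.9591; rank = 384; θ*₍384₎ = 1.5421.

(0.5770, 1.5421)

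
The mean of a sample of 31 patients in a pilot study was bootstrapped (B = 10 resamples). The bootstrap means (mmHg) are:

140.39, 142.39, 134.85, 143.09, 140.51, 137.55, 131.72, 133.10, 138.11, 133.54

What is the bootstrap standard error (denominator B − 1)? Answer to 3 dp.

Bootstrap SE is the standard deviation of the 10 replicate means.
Mean of replicates: (140.39 + 142.39 + 134.85 + 143.09 + 140.51 + 137.55 + 131.72 + 133.10 + 138.11 + 133.54) / 10 = 1375.2500 / 10 = 137.5250
Sum of squared deviations: (+2.8650)² + (+4.8650)² + (−2.6750)² + (+5.5650)² + (+2.9850)² + (+0.0250)² + (−5.8050)² + (−4.4250)² + (+0.5850)² + (−3.9850)² = 148.4132
Variance = 148.4132 / 9 = 16.4904
SE* = √16.4904

SE* = 4.061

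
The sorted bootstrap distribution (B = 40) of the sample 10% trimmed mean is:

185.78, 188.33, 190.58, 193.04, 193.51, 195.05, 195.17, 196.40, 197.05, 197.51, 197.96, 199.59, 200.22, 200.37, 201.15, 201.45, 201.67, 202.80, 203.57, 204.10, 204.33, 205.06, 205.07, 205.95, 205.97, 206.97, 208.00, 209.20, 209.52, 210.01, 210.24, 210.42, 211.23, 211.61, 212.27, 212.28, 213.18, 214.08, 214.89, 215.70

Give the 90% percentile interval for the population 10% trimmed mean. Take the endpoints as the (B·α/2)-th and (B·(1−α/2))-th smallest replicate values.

(188.33, 214.08)

α = 0.10; lower rank = 40 × 0.050 = 2; upper rank = 40 × 0.950 = 38.
The 2nd smallest replicate is 188.33; the 38th is 214.08.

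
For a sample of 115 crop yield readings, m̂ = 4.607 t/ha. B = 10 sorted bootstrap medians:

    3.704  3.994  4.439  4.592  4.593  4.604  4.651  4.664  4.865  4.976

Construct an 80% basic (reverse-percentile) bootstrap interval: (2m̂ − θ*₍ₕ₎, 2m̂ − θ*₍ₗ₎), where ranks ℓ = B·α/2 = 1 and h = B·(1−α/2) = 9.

(4.349, 5.510)

Percentile endpoints at ranks 1 and 9: θ*₍1₎ = 3.704, θ*₍9₎ = 4.865.
Basic interval reflects these around m̂:
  lower = 2 × 4.607 − 4.865 = 4.349
  upper = 2 × 4.607 − 3.704 = 5.510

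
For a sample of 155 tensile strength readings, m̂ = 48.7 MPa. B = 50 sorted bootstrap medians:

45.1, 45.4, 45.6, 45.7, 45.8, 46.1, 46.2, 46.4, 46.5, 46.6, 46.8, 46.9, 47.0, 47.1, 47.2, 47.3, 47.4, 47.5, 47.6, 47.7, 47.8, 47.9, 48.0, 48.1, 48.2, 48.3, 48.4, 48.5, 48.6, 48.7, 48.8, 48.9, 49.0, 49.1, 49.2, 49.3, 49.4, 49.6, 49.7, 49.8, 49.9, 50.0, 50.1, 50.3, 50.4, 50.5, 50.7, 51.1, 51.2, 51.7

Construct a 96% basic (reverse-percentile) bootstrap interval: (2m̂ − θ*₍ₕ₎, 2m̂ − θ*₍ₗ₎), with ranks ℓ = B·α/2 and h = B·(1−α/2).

(46.2, 52.3)

Percentile endpoints at ranks 1 and 49: θ*₍1₎ = 45.1, θ*₍49₎ = 51.2.
Basic interval reflects these around m̂:
  lower = 2 × 48.7 − 51.2 = 46.2
  upper = 2 × 48.7 − 45.1 = 52.3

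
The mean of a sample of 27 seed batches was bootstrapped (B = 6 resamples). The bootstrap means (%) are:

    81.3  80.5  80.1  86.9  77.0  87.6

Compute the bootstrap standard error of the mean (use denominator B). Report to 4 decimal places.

SE* = 3.7946

Bootstrap SE is the standard deviation of the 6 replicate means.
Mean of replicates: (81.3 + 80.5 + 80.1 + 86.9 + 77.0 + 87.6) / 6 = 493.40000 / 6 = 82.23333
Sum of squared deviations: (−0.93333)² + (−1.73333)² + (−2.13333)² + (+4.66667)² + (−5.23333)² + (+5.36667)² = 86.39333
Variance = 86.39333 / 6 = 14.39889
SE* = √14.39889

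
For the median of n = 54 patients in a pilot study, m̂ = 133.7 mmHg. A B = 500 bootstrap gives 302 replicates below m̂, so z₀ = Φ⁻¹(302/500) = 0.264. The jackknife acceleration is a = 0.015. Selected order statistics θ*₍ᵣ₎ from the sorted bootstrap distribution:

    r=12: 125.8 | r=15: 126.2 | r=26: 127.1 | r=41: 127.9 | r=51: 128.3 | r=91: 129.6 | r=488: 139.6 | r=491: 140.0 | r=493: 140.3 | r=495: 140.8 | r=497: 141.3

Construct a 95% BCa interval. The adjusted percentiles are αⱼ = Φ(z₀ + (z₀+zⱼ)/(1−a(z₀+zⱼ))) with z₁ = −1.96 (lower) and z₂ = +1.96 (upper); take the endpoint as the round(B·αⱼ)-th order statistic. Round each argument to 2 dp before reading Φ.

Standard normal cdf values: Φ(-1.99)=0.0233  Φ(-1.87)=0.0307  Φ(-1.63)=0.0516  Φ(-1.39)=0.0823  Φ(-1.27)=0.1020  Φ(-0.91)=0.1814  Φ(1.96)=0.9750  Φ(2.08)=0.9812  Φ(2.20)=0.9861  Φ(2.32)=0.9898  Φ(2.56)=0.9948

(127.9, 141.3)

Lower: z₀ + z₁ = 0.264 + (-1.960) = -1.696; 1 − a(z₀+z₁) = 1 − (0.015)(-1.696) = 1.0254; argument = 0.264 + (-1.696)/1.0254 = -1.3899 → -1.39.
α₁ = Φ(-1.39) = 0.0823; rank = round(500 × 0.0823) = 41; θ*₍41₎ = 127.9.
Upper: z₀ + z₂ = 2.224; 1 − a(z₀+z₂) = 0.9666; argument = 2.5648 → 2.56; α₂ = 0.9948; rank = 497; θ*₍497₎ = 141.3.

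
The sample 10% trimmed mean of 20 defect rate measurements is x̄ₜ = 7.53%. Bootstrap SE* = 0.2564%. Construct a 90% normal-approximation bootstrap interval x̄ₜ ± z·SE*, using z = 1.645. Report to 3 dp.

(7.108, 7.952)

Margin = 1.645 × 0.2564 = 0.4218
Interval: 7.53 ± 0.4218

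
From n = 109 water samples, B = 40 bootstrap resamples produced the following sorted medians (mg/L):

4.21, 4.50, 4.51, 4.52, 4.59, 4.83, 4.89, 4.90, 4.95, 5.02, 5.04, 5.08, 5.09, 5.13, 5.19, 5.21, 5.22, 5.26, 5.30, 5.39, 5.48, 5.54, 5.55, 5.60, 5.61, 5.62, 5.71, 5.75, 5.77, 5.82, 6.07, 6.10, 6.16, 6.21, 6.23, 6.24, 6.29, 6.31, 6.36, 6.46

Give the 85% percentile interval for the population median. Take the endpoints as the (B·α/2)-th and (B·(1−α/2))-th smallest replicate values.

(4.51, 6.29)

α = 0.15; lower rank = 40 × 0.075 = 3; upper rank = 40 × 0.925 = 37.
The 3rd smallest replicate is 4.51; the 37th is 6.29.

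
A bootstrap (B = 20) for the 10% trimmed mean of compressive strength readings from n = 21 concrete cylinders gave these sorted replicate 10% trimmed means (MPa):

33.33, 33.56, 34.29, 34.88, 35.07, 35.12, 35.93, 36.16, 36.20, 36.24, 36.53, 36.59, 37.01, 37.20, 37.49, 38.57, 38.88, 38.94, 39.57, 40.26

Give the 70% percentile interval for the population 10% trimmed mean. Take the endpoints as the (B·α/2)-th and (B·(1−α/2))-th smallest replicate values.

(34.29, 38.88)

α = 0.30; lower rank = 20 × 0.150 = 3; upper rank = 20 × 0.850 = 17.
The 3rd smallest replicate is 34.29; the 17th is 38.88.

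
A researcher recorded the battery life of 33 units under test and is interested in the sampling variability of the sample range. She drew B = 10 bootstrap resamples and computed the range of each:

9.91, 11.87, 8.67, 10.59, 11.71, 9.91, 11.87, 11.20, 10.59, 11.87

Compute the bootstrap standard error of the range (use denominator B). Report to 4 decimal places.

SE* = 1.0309

Bootstrap SE is the standard deviation of the 10 replicate ranges.
Mean of replicates: (9.91 + 11.87 + 8.67 + 10.59 + 11.71 + 9.91 + 11.87 + 11.20 + 10.59 + 11.87) / 10 = 108.19000 / 10 = 10.81900
Sum of squared deviations: (−0.90900)² + (+1.05100)² + (−2.14900)² + (−0.22900)² + (+0.89100)² + (−0.90900)² + (+1.05100)² + (+0.38100)² + (−0.22900)² + (+1.05100)² = 10.62849
Variance = 10.62849 / 10 = 1.06285
SE* = √1.06285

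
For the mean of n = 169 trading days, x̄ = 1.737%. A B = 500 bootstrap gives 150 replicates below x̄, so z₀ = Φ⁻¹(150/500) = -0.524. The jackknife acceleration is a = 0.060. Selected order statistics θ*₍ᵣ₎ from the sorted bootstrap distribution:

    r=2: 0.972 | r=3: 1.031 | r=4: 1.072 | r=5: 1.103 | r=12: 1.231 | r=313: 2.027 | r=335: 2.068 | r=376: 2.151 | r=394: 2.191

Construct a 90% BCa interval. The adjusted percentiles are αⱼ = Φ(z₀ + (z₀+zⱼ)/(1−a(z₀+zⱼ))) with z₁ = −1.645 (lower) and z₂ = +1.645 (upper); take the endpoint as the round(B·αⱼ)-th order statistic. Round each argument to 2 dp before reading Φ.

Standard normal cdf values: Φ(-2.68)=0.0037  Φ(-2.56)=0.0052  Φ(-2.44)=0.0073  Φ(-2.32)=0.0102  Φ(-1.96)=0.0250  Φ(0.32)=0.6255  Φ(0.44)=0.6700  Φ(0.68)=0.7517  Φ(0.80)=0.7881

Lower: z₀ + z₁ = -0.524 + (-1.645) = -2.169; 1 − a(z₀+z₁) = 1 − (0.060)(-2.169) = 1.1301; argument = -0.524 + (-2.169)/1.1301 = -2.4432 → -2.44.
α₁ = Φ(-2.44) = 0.0073; rank = round(500 × 0.0073) = 4; θ*₍4₎ = 1.072.
Upper: z₀ + z₂ = 1.121; 1 − a(z₀+z₂) = 0.9327; argument = 0.6778 → 0.68; α₂ = 0.7517; rank = 376; θ*₍376₎ = 2.151.

(1.072, 2.151)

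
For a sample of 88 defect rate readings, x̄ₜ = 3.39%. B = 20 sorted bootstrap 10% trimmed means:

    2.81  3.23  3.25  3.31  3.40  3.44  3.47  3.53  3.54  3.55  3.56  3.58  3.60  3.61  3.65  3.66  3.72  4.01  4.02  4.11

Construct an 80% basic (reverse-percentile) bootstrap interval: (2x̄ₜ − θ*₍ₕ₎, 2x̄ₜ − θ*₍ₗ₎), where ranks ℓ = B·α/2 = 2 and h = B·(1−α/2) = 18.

Percentile endpoints at ranks 2 and 18: θ*₍2₎ = 3.23, θ*₍18₎ = 4.01.
Basic interval reflects these around x̄ₜ:
  lower = 2 × 3.39 − 4.01 = 2.77
  upper = 2 × 3.39 − 3.23 = 3.55

(2.77, 3.55)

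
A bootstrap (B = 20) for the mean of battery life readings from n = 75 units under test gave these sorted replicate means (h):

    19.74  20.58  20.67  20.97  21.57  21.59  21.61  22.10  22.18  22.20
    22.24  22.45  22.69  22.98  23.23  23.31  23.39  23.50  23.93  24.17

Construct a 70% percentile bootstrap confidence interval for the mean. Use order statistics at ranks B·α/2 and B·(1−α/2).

α = 0.30; lower rank = 20 × 0.150 = 3; upper rank = 20 × 0.850 = 17.
The 3rd smallest replicate is 20.67; the 17th is 23.39.

(20.67, 23.39)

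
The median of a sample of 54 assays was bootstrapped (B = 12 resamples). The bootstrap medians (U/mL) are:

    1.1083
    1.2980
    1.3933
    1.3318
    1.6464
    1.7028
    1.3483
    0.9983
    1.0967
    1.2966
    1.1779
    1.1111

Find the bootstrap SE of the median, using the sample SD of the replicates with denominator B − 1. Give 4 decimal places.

Bootstrap SE is the standard deviation of the 12 replicate medians.
Mean of replicates: (1.1083 + 1.2980 + 1.3933 + 1.3318 + 1.6464 + 1.7028 + 1.3483 + 0.9983 + 1.0967 + 1.2966 + 1.1779 + 1.1111) / 12 = 15.50950 / 12 = 1.29246
Sum of squared deviations: (−0.18416)² + (+0.00554)² + (+0.10084)² + (+0.03934)² + (+0.35394)² + (+0.41034)² + (+0.05584)² + (−0.29416)² + (−0.19576)² + (+0.00414)² + (−0.11456)² + (−0.18136)² = 0.51332
Variance = 0.51332 / 11 = 0.04667
SE* = √0.04667

SE* = 0.2160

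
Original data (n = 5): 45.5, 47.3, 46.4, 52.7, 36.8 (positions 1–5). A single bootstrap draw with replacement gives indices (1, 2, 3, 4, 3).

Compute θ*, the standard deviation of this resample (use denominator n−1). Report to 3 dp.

Resample values: 45.5, 47.3, 46.4, 52.7, 46.4.
Mean = 47.6600; sum of squared deviations = 33.3720
s² = 33.3720 / 4 = 8.3430
s = √8.3430 = 2.888

θ* = 2.888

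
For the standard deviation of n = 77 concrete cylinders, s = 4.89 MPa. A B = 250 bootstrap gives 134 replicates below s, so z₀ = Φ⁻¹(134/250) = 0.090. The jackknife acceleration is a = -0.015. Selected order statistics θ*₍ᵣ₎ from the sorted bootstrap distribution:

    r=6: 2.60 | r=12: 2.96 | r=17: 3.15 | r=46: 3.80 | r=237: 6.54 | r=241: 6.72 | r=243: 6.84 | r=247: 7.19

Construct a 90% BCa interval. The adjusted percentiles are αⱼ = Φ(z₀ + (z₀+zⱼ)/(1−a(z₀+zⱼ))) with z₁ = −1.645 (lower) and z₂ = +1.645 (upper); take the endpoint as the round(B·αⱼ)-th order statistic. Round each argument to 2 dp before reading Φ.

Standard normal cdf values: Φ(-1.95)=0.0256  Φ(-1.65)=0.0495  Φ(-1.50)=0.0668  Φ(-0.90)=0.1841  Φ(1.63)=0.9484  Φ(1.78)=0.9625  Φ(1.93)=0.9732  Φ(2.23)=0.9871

Lower: z₀ + z₁ = 0.090 + (-1.645) = -1.555; 1 − a(z₀+z₁) = 1 − (-0.015)(-1.555) = 0.9767; argument = 0.090 + (-1.555)/0.9767 = -1.5021 → -1.50.
α₁ = Φ(-1.50) = 0.0668; rank = round(250 × 0.0668) = 17; θ*₍17₎ = 3.15.
Upper: z₀ + z₂ = 1.735; 1 − a(z₀+z₂) = 1.0260; argument = 1.7810 → 1.78; α₂ = 0.9625; rank = 241; θ*₍241₎ = 6.72.

(3.15, 6.72)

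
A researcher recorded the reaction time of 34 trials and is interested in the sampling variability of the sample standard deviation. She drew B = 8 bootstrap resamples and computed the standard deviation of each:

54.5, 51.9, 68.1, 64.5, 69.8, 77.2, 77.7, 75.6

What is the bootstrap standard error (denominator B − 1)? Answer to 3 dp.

Bootstrap SE is the standard deviation of the 8 replicate standard deviations.
Mean of replicates: (54.5 + 51.9 + 68.1 + 64.5 + 69.8 + 77.2 + 77.7 + 75.6) / 8 = 539.3000 / 8 = 67.4125
Sum of squared deviations: (−12.9125)² + (−15.5125)² + (+0.6875)² + (−2.9125)² + (+2.3875)² + (+9.7875)² + (+10.2875)² + (+8.1875)² = 690.6888
Variance = 690.6888 / 7 = 98.6698
SE* = √98.6698

SE* = 9.933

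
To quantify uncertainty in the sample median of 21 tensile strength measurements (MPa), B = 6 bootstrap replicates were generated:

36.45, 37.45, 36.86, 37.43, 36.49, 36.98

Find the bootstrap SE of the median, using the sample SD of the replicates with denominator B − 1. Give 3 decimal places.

SE* = 0.436

Bootstrap SE is the standard deviation of the 6 replicate medians.
Mean of replicates: (36.45 + 37.45 + 36.86 + 37.43 + 36.49 + 36.98) / 6 = 221.6600 / 6 = 36.9433
Sum of squared deviations: (−0.4933)² + (+0.5067)² + (−0.0833)² + (+0.4867)² + (−0.4533)² + (+0.0367)² = 0.9507
Variance = 0.9507 / 5 = 0.1901
SE* = √0.1901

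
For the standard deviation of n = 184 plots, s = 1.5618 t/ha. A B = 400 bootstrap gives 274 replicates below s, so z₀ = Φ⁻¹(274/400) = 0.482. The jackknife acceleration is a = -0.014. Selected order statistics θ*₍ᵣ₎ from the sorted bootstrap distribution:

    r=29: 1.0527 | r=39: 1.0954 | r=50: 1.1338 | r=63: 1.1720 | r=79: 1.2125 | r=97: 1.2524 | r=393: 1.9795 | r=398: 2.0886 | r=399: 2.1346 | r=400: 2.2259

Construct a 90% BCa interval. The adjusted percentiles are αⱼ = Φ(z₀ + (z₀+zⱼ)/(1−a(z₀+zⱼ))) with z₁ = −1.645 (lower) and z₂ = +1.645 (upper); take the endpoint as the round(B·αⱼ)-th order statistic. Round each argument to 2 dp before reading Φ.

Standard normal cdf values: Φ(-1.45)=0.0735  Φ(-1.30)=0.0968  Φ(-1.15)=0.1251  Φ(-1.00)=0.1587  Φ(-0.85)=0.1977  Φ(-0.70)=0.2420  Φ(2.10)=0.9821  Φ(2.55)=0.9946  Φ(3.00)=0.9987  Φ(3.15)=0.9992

Lower: z₀ + z₁ = 0.482 + (-1.645) = -1.163; 1 − a(z₀+z₁) = 1 − (-0.014)(-1.163) = 0.9837; argument = 0.482 + (-1.163)/0.9837 = -0.7002 → -0.70.
α₁ = Φ(-0.70) = 0.2420; rank = round(400 × 0.2420) = 97; θ*₍97₎ = 1.2524.
Upper: z₀ + z₂ = 2.127; 1 − a(z₀+z₂) = 1.0298; argument = 2.5475 → 2.55; α₂ = 0.9946; rank = 398; θ*₍398₎ = 2.0886.

(1.2524, 2.0886)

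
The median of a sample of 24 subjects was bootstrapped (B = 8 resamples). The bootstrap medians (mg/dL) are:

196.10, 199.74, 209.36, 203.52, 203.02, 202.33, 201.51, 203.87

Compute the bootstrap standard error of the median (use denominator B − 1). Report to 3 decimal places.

Bootstrap SE is the standard deviation of the 8 replicate medians.
Mean of replicates: (196.10 + 199.74 + 209.36 + 203.52 + 203.02 + 202.33 + 201.51 + 203.87) / 8 = 1619.4500 / 8 = 202.4313
Sum of squared deviations: (−6.3313)² + (−2.6912)² + (+6.9288)² + (+1.0888)² + (+0.5888)² + (−0.1012)² + (−0.9213)² + (+1.4387)² = 99.7961
Variance = 99.7961 / 7 = 14.2566
SE* = √14.2566

SE* = 3.776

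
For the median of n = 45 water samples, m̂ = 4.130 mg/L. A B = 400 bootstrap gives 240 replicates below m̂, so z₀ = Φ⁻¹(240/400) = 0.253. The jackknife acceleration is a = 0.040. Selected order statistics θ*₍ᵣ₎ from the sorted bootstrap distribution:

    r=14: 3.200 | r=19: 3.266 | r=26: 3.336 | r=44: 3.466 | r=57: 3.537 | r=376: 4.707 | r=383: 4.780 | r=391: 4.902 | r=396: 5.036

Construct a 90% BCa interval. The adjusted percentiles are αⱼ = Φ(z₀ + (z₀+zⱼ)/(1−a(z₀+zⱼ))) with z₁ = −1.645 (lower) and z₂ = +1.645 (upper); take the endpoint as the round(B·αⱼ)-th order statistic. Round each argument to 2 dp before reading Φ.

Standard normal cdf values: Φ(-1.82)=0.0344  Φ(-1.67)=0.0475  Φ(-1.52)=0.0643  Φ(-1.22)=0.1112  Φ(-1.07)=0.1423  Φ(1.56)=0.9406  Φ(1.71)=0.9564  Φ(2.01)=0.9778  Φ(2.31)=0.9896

Lower: z₀ + z₁ = 0.253 + (-1.645) = -1.392; 1 − a(z₀+z₁) = 1 − (0.040)(-1.392) = 1.0557; argument = 0.253 + (-1.392)/1.0557 = -1.0656 → -1.07.
α₁ = Φ(-1.07) = 0.1423; rank = round(400 × 0.1423) = 57; θ*₍57₎ = 3.537.
Upper: z₀ + z₂ = 1.898; 1 − a(z₀+z₂) = 0.9241; argument = 2.3069 → 2.31; α₂ = 0.9896; rank = 396; θ*₍396₎ = 5.036.

(3.537, 5.036)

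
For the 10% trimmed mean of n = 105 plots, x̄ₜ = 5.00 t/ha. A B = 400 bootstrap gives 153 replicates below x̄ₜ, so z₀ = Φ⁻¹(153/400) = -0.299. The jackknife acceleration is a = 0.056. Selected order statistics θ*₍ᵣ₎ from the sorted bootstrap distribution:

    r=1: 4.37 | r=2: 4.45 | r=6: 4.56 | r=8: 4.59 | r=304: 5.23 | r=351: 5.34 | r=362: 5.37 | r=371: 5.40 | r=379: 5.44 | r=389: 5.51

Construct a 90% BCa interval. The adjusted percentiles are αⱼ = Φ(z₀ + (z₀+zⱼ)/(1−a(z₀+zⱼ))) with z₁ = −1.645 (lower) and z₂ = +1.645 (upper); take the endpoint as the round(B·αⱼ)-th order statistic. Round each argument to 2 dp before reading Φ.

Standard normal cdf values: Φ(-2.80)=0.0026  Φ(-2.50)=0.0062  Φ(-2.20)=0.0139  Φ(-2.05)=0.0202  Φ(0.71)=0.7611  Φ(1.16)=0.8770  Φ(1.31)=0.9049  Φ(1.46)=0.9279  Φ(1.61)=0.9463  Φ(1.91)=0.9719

(4.59, 5.34)

Lower: z₀ + z₁ = -0.299 + (-1.645) = -1.944; 1 − a(z₀+z₁) = 1 − (0.056)(-1.944) = 1.1089; argument = -0.299 + (-1.944)/1.1089 = -2.0521 → -2.05.
α₁ = Φ(-2.05) = 0.0202; rank = round(400 × 0.0202) = 8; θ*₍8₎ = 4.59.
Upper: z₀ + z₂ = 1.346; 1 − a(z₀+z₂) = 0.9246; argument = 1.1567 → 1.16; α₂ = 0.8770; rank = 351; θ*₍351₎ = 5.34.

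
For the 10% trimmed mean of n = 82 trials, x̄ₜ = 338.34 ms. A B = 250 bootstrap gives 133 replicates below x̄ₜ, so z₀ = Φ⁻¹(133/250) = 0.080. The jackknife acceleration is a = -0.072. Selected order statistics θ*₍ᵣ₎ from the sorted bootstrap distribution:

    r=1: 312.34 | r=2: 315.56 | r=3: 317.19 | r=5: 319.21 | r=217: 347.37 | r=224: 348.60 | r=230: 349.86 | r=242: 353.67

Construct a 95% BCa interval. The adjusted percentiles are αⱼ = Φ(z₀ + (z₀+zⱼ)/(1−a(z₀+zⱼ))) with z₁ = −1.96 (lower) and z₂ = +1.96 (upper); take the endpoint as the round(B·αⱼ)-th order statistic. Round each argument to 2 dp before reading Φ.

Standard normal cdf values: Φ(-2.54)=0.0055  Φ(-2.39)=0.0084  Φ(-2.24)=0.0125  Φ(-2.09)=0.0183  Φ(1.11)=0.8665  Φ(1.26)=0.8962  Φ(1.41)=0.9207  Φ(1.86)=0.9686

(319.21, 353.67)

Lower: z₀ + z₁ = 0.080 + (-1.960) = -1.880; 1 − a(z₀+z₁) = 1 − (-0.072)(-1.880) = 0.8646; argument = 0.080 + (-1.880)/0.8646 = -2.0943 → -2.09.
α₁ = Φ(-2.09) = 0.0183; rank = round(250 × 0.0183) = 5; θ*₍5₎ = 319.21.
Upper: z₀ + z₂ = 2.040; 1 − a(z₀+z₂) = 1.1469; argument = 1.8587 → 1.86; α₂ = 0.9686; rank = 242; θ*₍242₎ = 353.67.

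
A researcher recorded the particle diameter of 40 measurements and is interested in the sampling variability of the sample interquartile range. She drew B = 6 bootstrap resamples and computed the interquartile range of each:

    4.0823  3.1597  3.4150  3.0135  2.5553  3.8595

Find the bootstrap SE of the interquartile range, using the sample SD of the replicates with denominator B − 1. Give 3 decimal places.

Bootstrap SE is the standard deviation of the 6 replicate interquartile ranges.
Mean of replicates: (4.0823 + 3.1597 + 3.4150 + 3.0135 + 2.5553 + 3.8595) / 6 = 20.08530 / 6 = 3.34755
Sum of squared deviations: (+0.73475)² + (−0.18785)² + (+0.06745)² + (−0.33405)² + (−0.79225)² + (+0.51195)² = 1.58104
Variance = 1.58104 / 5 = 0.31621
SE* = √0.31621

SE* = 0.562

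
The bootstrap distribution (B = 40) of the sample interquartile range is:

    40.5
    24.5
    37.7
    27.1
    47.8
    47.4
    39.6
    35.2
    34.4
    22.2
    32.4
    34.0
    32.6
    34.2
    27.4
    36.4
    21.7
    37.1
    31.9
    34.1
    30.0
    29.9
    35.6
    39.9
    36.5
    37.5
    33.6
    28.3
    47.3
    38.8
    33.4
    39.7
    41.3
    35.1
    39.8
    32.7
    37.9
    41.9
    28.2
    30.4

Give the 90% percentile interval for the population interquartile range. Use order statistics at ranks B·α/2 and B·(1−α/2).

(22.2, 47.3)

Sorted replicates: 21.7, 22.2, 24.5, 27.1, 27.4, 28.2, 28.3, 29.9, 30.0, 30.4, 31.9, 32.4, 32.6, 32.7, 33.4, 33.6, 34.0, 34.1, 34.2, 34.4, 35.1, 35.2, 35.6, 36.4, 36.5, 37.1, 37.5, 37.7, 37.9, 38.8, 39.6, 39.7, 39.8, 39.9, 40.5, 41.3, 41.9, 47.3, 47.4, 47.8
α = 0.10; lower rank = 40 × 0.050 = 2; upper rank = 40 × 0.950 = 38.
The 2nd smallest replicate is 22.2; the 38th is 47.3.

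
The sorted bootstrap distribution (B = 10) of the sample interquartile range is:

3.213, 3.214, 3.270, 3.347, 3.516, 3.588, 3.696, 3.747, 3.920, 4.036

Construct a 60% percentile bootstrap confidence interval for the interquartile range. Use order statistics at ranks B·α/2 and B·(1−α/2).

(3.214, 3.747)

α = 0.40; lower rank = 10 × 0.200 = 2; upper rank = 10 × 0.800 = 8.
The 2nd smallest replicate is 3.214; the 8th is 3.747.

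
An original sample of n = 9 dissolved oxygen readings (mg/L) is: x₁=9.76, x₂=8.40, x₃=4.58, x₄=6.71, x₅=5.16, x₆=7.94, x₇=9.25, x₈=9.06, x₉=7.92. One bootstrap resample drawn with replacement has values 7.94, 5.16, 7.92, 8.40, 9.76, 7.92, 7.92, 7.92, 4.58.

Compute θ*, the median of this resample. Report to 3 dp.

Sorted: 4.58, 5.16, 7.92, 7.92, 7.92, 7.92, 7.94, 8.40, 9.76
Median = middle value = 7.920

θ* = 7.920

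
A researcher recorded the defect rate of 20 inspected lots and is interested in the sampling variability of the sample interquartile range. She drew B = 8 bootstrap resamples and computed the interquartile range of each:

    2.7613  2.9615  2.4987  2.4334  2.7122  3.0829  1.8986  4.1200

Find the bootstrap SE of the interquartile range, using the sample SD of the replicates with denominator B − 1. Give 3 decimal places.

Bootstrap SE is the standard deviation of the 8 replicate interquartile ranges.
Mean of replicates: (2.7613 + 2.9615 + 2.4987 + 2.4334 + 2.7122 + 3.0829 + 1.8986 + 4.1200) / 8 = 22.46860 / 8 = 2.80857
Sum of squared deviations: (−0.04727)² + (+0.15293)² + (−0.30987)² + (−0.37518)² + (−0.09637)² + (+0.27433)² + (−0.90997)² + (+1.31143)² = 2.89483
Variance = 2.89483 / 7 = 0.41355
SE* = √0.41355

SE* = 0.643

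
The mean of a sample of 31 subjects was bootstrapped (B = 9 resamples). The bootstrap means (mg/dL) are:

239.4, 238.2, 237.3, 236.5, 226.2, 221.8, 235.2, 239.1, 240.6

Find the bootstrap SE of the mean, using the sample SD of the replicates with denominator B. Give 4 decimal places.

SE* = 6.1190

Bootstrap SE is the standard deviation of the 9 replicate means.
Mean of replicates: (239.4 + 238.2 + 237.3 + 236.5 + 226.2 + 221.8 + 235.2 + 239.1 + 240.6) / 9 = 2114.30000 / 9 = 234.92222
Sum of squared deviations: (+4.47778)² + (+3.27778)² + (+2.37778)² + (+1.57778)² + (−8.72222)² + (−13.12222)² + (+0.27778)² + (+4.17778)² + (+5.67778)² = 336.97556
Variance = 336.97556 / 9 = 37.44173
SE* = √37.44173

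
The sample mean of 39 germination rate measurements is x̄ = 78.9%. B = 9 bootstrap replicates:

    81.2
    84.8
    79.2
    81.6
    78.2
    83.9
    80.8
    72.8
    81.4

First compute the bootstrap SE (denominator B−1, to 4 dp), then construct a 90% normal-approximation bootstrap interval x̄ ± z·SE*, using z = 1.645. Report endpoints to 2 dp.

Mean of replicates = 80.4333; sum of squared deviations = 98.8800; SE* = √(98.8800/8) = 3.5157
Margin = 1.645 × 3.5157 = 5.783
Interval: 78.9 ± 5.783

(73.12, 84.68)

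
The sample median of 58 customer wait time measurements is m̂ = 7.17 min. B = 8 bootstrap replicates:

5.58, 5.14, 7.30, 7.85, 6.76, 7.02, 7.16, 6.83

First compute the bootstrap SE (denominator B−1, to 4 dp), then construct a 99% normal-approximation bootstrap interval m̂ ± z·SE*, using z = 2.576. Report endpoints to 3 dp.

(4.844, 9.496)

Mean of replicates = 6.7050; sum of squared deviations = 5.7048; SE* = √(5.7048/7) = 0.9028
Margin = 2.576 × 0.9028 = 2.3256
Interval: 7.17 ± 2.3256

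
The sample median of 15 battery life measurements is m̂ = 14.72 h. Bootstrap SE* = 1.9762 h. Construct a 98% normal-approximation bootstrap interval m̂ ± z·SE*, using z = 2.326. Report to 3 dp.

Margin = 2.326 × 1.9762 = 4.5966
Interval: 14.72 ± 4.5966

(10.123, 19.317)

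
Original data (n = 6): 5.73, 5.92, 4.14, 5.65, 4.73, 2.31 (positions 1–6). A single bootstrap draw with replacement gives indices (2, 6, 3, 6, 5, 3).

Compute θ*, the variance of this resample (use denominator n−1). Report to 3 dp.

Resample values: 5.92, 2.31, 4.14, 2.31, 4.73, 4.14.
Mean = 3.9250; sum of squared deviations = 9.9369
s² = 9.9369 / 5 = 1.9874

θ* = 1.987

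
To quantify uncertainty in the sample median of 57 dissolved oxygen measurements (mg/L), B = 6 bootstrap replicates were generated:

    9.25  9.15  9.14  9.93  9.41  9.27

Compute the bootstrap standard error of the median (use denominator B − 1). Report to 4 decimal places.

SE* = 0.2967

Bootstrap SE is the standard deviation of the 6 replicate medians.
Mean of replicates: (9.25 + 9.15 + 9.14 + 9.93 + 9.41 + 9.27) / 6 = 56.15000 / 6 = 9.35833
Sum of squared deviations: (−0.10833)² + (−0.20833)² + (−0.21833)² + (+0.57167)² + (+0.05167)² + (−0.08833)² = 0.44008
Variance = 0.44008 / 5 = 0.08802
SE* = √0.08802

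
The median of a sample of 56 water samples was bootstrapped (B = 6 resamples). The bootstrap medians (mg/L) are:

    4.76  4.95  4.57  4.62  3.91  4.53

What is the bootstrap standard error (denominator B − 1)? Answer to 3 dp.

SE* = 0.352

Bootstrap SE is the standard deviation of the 6 replicate medians.
Mean of replicates: (4.76 + 4.95 + 4.57 + 4.62 + 3.91 + 4.53) / 6 = 27.3400 / 6 = 4.5567
Sum of squared deviations: (+0.2033)² + (+0.3933)² + (+0.0133)² + (+0.0633)² + (−0.6467)² + (−0.0267)² = 0.6191
Variance = 0.6191 / 5 = 0.1238
SE* = √0.1238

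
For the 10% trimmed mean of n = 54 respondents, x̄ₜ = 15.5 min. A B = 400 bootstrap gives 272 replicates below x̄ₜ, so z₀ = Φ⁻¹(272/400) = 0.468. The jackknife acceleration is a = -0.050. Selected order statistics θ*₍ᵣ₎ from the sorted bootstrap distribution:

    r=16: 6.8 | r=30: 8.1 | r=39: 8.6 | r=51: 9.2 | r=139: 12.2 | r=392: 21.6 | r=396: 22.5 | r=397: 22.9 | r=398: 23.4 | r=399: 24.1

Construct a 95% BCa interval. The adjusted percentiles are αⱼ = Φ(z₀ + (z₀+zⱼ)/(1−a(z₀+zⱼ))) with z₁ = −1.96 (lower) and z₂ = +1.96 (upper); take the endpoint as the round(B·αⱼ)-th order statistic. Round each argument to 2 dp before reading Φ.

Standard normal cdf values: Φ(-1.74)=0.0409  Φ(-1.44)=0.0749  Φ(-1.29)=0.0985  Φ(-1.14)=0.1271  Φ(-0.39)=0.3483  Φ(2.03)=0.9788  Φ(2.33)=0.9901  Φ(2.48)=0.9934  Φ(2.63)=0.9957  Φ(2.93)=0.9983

(9.2, 23.4)

Lower: z₀ + z₁ = 0.468 + (-1.960) = -1.492; 1 − a(z₀+z₁) = 1 − (-0.050)(-1.492) = 0.9254; argument = 0.468 + (-1.492)/0.9254 = -1.1443 → -1.14.
α₁ = Φ(-1.14) = 0.1271; rank = round(400 × 0.1271) = 51; θ*₍51₎ = 9.2.
Upper: z₀ + z₂ = 2.428; 1 − a(z₀+z₂) = 1.1214; argument = 2.6332 → 2.63; α₂ = 0.9957; rank = 398; θ*₍398₎ = 23.4.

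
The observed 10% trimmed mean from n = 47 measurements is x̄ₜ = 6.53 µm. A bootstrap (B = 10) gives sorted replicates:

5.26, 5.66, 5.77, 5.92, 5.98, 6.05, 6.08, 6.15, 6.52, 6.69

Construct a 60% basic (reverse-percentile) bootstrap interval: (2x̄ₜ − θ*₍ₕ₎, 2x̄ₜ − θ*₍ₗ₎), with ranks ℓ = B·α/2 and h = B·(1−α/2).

(6.91, 7.40)

Percentile endpoints at ranks 2 and 8: θ*₍2₎ = 5.66, θ*₍8₎ = 6.15.
Basic interval reflects these around x̄ₜ:
  lower = 2 × 6.53 − 6.15 = 6.91
  upper = 2 × 6.53 − 5.66 = 7.40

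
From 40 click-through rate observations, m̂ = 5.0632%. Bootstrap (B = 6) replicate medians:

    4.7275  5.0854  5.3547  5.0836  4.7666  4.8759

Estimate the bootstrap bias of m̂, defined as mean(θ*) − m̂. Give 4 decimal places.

bias = −0.0809

mean(θ*) = (4.7275 + 5.0854 + 5.3547 + 5.0836 + 4.7666 + 4.8759) / 6 = 4.98228
bias = 4.98228 − 5.0632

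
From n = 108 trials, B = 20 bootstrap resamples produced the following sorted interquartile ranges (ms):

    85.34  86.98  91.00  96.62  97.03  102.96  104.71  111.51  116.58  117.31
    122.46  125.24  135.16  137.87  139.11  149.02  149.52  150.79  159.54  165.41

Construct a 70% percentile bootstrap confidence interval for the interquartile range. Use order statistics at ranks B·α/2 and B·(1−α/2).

(91.00, 149.52)

α = 0.30; lower rank = 20 × 0.150 = 3; upper rank = 20 × 0.850 = 17.
The 3rd smallest replicate is 91.00; the 17th is 149.52.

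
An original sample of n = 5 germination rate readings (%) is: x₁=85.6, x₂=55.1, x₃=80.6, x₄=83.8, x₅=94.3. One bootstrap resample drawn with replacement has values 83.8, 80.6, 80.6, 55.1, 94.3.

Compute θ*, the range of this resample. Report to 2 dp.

Range = 94.3 − 55.1 = 39.20

θ* = 39.20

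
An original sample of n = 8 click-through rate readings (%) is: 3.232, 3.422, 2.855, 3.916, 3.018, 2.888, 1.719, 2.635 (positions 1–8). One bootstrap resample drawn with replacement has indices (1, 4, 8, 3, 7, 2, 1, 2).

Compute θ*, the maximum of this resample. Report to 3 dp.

Resample values: 3.232, 3.916, 2.635, 2.855, 1.719, 3.422, 3.232, 3.422.
Maximum = 3.916

θ* = 3.916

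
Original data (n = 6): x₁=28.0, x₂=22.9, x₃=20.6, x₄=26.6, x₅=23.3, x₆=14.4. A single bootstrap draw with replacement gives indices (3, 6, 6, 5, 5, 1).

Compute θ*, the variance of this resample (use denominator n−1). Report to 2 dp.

Resample values: 20.6, 14.4, 14.4, 23.3, 23.3, 28.0.
Mean = 20.6667; sum of squared deviations = 146.1933
s² = 146.1933 / 5 = 29.2387

θ* = 29.24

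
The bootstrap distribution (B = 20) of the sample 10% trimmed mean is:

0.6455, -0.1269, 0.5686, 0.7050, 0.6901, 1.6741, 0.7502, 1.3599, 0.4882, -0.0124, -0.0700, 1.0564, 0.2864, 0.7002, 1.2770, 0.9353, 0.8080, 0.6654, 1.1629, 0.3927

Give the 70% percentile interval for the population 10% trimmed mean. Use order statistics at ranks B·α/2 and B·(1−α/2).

Sorted replicates: -0.1269, -0.0700, -0.0124, 0.2864, 0.3927, 0.4882, 0.5686, 0.6455, 0.6654, 0.6901, 0.7002, 0.7050, 0.7502, 0.8080, 0.9353, 1.0564, 1.1629, 1.2770, 1.3599, 1.6741
α = 0.30; lower rank = 20 × 0.150 = 3; upper rank = 20 × 0.850 = 17.
The 3rd smallest replicate is -0.0124; the 17th is 1.1629.

(-0.0124, 1.1629)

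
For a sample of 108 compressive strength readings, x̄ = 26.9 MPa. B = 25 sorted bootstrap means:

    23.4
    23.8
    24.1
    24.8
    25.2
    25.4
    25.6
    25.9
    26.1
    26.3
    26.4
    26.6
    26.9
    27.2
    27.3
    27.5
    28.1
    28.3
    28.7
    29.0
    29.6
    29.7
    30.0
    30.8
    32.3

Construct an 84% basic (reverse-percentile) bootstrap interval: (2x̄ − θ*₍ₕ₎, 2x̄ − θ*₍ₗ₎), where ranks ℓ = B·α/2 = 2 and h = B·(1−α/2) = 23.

(23.8, 30.0)

Percentile endpoints at ranks 2 and 23: θ*₍2₎ = 23.8, θ*₍23₎ = 30.0.
Basic interval reflects these around x̄:
  lower = 2 × 26.9 − 30.0 = 23.8
  upper = 2 × 26.9 − 23.8 = 30.0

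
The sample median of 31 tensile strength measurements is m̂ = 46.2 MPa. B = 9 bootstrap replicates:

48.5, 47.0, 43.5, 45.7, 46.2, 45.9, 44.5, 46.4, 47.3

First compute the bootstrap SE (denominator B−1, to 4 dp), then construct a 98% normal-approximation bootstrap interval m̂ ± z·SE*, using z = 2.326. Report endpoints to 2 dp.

(42.75, 49.65)

Mean of replicates = 46.1111; sum of squared deviations = 17.6289; SE* = √(17.6289/8) = 1.4845
Margin = 2.326 × 1.4845 = 3.453
Interval: 46.2 ± 3.453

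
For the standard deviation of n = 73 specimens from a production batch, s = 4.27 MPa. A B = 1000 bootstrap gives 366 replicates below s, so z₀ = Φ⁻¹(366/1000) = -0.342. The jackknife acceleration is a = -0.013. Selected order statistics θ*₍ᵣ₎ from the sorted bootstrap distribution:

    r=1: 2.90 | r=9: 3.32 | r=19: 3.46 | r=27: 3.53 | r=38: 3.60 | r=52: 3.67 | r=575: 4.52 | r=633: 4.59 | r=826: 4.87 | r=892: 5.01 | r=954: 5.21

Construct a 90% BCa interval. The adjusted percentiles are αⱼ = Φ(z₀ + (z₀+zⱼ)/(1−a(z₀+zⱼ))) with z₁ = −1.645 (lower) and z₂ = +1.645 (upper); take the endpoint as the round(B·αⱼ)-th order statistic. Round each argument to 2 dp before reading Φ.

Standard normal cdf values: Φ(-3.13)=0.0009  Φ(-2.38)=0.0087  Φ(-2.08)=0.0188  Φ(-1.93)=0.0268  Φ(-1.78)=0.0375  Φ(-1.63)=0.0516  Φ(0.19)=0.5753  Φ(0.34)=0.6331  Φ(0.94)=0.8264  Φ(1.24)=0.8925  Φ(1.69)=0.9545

Lower: z₀ + z₁ = -0.342 + (-1.645) = -1.987; 1 − a(z₀+z₁) = 1 − (-0.013)(-1.987) = 0.9742; argument = -0.342 + (-1.987)/0.9742 = -2.3817 → -2.38.
α₁ = Φ(-2.38) = 0.0087; rank = round(1000 × 0.0087) = 9; θ*₍9₎ = 3.32.
Upper: z₀ + z₂ = 1.303; 1 − a(z₀+z₂) = 1.0169; argument = 0.9393 → 0.94; α₂ = 0.8264; rank = 826; θ*₍826₎ = 4.87.

(3.32, 4.87)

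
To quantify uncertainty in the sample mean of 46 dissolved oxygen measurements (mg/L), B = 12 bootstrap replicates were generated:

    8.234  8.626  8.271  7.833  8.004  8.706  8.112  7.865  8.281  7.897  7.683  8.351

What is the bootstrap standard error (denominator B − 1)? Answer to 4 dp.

SE* = 0.3164

Bootstrap SE is the standard deviation of the 12 replicate means.
Mean of replicates: (8.234 + 8.626 + 8.271 + 7.833 + 8.004 + 8.706 + 8.112 + 7.865 + 8.281 + 7.897 + 7.683 + 8.351) / 12 = 97.86300 / 12 = 8.15525
Sum of squared deviations: (+0.07875)² + (+0.47075)² + (+0.11575)² + (−0.32225)² + (−0.15125)² + (+0.55075)² + (−0.04325)² + (−0.29025)² + (+0.12575)² + (−0.25825)² + (−0.47225)² + (+0.19575)² = 1.10121
Variance = 1.10121 / 11 = 0.10011
SE* = √0.10011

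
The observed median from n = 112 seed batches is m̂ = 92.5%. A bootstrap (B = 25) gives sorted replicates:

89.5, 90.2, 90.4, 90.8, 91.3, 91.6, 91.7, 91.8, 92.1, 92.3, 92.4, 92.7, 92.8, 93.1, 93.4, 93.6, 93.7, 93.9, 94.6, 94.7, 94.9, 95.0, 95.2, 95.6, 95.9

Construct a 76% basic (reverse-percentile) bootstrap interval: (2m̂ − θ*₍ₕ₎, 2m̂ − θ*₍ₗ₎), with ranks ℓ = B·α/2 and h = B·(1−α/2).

Percentile endpoints at ranks 3 and 22: θ*₍3₎ = 90.4, θ*₍22₎ = 95.0.
Basic interval reflects these around m̂:
  lower = 2 × 92.5 − 95.0 = 90.0
  upper = 2 × 92.5 − 90.4 = 94.6

(90.0, 94.6)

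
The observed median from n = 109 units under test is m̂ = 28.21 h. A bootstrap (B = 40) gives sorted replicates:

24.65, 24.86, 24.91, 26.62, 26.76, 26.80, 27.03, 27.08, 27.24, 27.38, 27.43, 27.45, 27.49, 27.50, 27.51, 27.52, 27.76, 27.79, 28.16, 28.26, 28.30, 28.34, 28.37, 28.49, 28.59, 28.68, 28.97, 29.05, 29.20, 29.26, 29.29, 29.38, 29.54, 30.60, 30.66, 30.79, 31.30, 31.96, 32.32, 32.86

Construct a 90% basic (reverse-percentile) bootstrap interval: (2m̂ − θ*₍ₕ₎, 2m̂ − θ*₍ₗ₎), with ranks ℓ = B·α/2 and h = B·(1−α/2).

(24.46, 31.56)

Percentile endpoints at ranks 2 and 38: θ*₍2₎ = 24.86, θ*₍38₎ = 31.96.
Basic interval reflects these around m̂:
  lower = 2 × 28.21 − 31.96 = 24.46
  upper = 2 × 28.21 − 24.86 = 31.56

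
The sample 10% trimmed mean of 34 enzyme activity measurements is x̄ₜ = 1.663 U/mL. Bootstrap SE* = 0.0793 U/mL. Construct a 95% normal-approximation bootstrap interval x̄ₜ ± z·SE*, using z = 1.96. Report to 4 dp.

Margin = 1.96 × 0.0793 = 0.15543
Interval: 1.663 ± 0.15543

(1.5076, 1.8184)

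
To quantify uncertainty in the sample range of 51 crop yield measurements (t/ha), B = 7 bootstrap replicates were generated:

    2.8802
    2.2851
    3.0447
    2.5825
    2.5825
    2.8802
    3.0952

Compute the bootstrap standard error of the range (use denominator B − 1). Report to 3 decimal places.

SE* = 0.292

Bootstrap SE is the standard deviation of the 7 replicate ranges.
Mean of replicates: (2.8802 + 2.2851 + 3.0447 + 2.5825 + 2.5825 + 2.8802 + 3.0952) / 7 = 19.35040 / 7 = 2.76434
Sum of squared deviations: (+0.11586)² + (−0.47924)² + (+0.28036)² + (−0.18184)² + (−0.18184)² + (+0.11586)² + (+0.33086)² = 0.51072
Variance = 0.51072 / 6 = 0.08512
SE* = √0.08512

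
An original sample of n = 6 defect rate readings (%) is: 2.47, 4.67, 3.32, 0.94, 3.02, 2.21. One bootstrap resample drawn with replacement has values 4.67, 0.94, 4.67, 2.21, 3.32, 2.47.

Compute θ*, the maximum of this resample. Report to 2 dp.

Maximum = 4.67

θ* = 4.67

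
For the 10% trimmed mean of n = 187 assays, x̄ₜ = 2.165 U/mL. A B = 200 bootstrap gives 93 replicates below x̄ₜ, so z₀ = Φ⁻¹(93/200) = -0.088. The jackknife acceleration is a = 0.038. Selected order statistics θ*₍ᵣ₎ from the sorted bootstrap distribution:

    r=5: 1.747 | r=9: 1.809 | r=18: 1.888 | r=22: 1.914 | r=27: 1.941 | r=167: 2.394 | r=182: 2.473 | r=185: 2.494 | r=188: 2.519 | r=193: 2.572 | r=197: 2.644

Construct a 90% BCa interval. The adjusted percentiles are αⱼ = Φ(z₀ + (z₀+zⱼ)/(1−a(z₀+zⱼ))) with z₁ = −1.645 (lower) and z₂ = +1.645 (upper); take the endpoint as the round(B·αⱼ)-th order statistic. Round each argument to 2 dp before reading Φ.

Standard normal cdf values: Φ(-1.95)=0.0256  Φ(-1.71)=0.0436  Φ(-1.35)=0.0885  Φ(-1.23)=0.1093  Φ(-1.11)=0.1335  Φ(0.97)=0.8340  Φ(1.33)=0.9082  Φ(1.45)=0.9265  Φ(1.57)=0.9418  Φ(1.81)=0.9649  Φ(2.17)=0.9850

(1.809, 2.519)

Lower: z₀ + z₁ = -0.088 + (-1.645) = -1.733; 1 − a(z₀+z₁) = 1 − (0.038)(-1.733) = 1.0659; argument = -0.088 + (-1.733)/1.0659 = -1.7139 → -1.71.
α₁ = Φ(-1.71) = 0.0436; rank = round(200 × 0.0436) = 9; θ*₍9₎ = 1.809.
Upper: z₀ + z₂ = 1.557; 1 − a(z₀+z₂) = 0.9408; argument = 1.5669 → 1.57; α₂ = 0.9418; rank = 188; θ*₍188₎ = 2.519.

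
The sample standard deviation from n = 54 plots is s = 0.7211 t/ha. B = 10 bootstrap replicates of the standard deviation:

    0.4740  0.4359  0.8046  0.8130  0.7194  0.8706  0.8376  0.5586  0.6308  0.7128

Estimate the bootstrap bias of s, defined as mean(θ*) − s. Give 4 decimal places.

bias = −0.0354

mean(θ*) = (0.4740 + 0.4359 + 0.8046 + 0.8130 + 0.7194 + 0.8706 + 0.8376 + 0.5586 + 0.6308 + 0.7128) / 10 = 0.68573
bias = 0.68573 − 0.7211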